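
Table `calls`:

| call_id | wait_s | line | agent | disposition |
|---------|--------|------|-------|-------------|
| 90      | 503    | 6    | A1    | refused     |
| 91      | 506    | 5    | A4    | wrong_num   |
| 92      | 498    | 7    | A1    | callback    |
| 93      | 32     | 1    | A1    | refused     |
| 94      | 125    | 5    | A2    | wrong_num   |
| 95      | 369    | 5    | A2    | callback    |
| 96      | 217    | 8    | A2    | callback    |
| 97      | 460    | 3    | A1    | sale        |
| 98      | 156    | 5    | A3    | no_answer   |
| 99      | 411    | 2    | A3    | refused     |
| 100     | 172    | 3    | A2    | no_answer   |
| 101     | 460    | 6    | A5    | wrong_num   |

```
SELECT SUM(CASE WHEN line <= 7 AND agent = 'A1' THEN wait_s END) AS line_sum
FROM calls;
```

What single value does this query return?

call_id=90: ✓ → 503
call_id=91: ✗
call_id=92: ✓ → 498
call_id=93: ✓ → 32
call_id=94: ✗
call_id=95: ✗
call_id=96: ✗
call_id=97: ✓ → 460
call_id=98: ✗
call_id=99: ✗
call_id=100: ✗
call_id=101: ✗
line_sum = 503 + 498 + 32 + 460 = 1493

1493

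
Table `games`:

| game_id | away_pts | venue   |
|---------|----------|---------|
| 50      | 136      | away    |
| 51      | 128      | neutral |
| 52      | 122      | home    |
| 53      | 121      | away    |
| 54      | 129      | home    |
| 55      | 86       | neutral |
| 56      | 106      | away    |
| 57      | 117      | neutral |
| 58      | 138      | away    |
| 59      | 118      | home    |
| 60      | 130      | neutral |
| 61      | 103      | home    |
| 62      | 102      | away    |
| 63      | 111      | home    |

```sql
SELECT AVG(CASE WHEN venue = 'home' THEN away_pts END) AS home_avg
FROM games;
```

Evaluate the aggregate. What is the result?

game_id=50: ✗
game_id=51: ✗
game_id=52: ✓ → 122
game_id=53: ✗
game_id=54: ✓ → 129
game_id=55: ✗
game_id=56: ✗
game_id=57: ✗
game_id=58: ✗
game_id=59: ✓ → 118
game_id=60: ✗
game_id=61: ✓ → 103
game_id=62: ✗
game_id=63: ✓ → 111
home_avg = (122 + 129 + 118 + 103 + 111) / 5 = 116.6

116.6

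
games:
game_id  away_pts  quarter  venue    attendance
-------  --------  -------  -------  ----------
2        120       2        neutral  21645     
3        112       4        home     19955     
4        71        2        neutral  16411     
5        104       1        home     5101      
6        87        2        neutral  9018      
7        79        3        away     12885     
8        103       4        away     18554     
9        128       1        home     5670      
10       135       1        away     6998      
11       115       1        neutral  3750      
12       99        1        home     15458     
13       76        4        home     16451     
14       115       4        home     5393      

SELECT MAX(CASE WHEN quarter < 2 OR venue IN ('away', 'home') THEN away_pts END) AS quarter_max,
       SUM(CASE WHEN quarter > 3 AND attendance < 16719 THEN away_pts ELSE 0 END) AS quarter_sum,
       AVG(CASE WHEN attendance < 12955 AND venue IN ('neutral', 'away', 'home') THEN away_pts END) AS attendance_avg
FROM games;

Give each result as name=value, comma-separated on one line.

quarter_max=135, quarter_sum=191, attendance_avg=109

[quarter_max: quarter < 2 OR venue IN ('away', 'home')]
game_id=2: ✗
game_id=3: ✓ → 112
game_id=4: ✗
game_id=5: ✓ → 104
game_id=6: ✗
game_id=7: ✓ → 79
game_id=8: ✓ → 103
game_id=9: ✓ → 128
game_id=10: ✓ → 135
game_id=11: ✓ → 115
game_id=12: ✓ → 99
game_id=13: ✓ → 76
game_id=14: ✓ → 115
quarter_max = MAX(112, 104, 79, 103, 128, 135, 115, 99, 76, 115) = 135
—
[quarter_sum: quarter > 3 AND attendance < 16719]
game_id=2: ✗
game_id=3: ✗
game_id=4: ✗
game_id=5: ✗
game_id=6: ✗
game_id=7: ✗
game_id=8: ✗
game_id=9: ✗
game_id=10: ✗
game_id=11: ✗
game_id=12: ✗
game_id=13: ✓ → 76
game_id=14: ✓ → 115
quarter_sum = 76 + 115 = 191
—
[attendance_avg: attendance < 12955 AND venue IN ('neutral', 'away', 'home')]
game_id=2: ✗
game_id=3: ✗
game_id=4: ✗
game_id=5: ✓ → 104
game_id=6: ✓ → 87
game_id=7: ✓ → 79
game_id=8: ✗
game_id=9: ✓ → 128
game_id=10: ✓ → 135
game_id=11: ✓ → 115
game_id=12: ✗
game_id=13: ✗
game_id=14: ✓ → 115
attendance_avg = (104 + 87 + 79 + 128 + 135 + 115 + 115) / 7 = 109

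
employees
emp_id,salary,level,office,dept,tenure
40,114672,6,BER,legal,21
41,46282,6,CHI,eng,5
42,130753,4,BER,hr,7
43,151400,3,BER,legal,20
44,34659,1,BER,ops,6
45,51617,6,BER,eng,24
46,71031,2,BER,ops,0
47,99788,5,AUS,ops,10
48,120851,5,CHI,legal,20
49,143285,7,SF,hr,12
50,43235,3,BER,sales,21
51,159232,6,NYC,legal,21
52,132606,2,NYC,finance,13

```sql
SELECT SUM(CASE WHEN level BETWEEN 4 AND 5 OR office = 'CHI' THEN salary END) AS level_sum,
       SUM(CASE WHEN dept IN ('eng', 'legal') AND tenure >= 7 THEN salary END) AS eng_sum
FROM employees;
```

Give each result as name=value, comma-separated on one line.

[level_sum: level BETWEEN 4 AND 5 OR office = 'CHI']
emp_id=40: ✗
emp_id=41: ✓ → 46282
emp_id=42: ✓ → 130753
emp_id=43: ✗
emp_id=44: ✗
emp_id=45: ✗
emp_id=46: ✗
emp_id=47: ✓ → 99788
emp_id=48: ✓ → 120851
emp_id=49: ✗
emp_id=50: ✗
emp_id=51: ✗
emp_id=52: ✗
level_sum = 46282 + 130753 + 99788 + 120851 = 397674
—
[eng_sum: dept IN ('eng', 'legal') AND tenure >= 7]
emp_id=40: ✓ → 114672
emp_id=41: ✗
emp_id=42: ✗
emp_id=43: ✓ → 151400
emp_id=44: ✗
emp_id=45: ✓ → 51617
emp_id=46: ✗
emp_id=47: ✗
emp_id=48: ✓ → 120851
emp_id=49: ✗
emp_id=50: ✗
emp_id=51: ✓ → 159232
emp_id=52: ✗
eng_sum = 114672 + 151400 + 51617 + 120851 + 159232 = 597772

level_sum=397674, eng_sum=597772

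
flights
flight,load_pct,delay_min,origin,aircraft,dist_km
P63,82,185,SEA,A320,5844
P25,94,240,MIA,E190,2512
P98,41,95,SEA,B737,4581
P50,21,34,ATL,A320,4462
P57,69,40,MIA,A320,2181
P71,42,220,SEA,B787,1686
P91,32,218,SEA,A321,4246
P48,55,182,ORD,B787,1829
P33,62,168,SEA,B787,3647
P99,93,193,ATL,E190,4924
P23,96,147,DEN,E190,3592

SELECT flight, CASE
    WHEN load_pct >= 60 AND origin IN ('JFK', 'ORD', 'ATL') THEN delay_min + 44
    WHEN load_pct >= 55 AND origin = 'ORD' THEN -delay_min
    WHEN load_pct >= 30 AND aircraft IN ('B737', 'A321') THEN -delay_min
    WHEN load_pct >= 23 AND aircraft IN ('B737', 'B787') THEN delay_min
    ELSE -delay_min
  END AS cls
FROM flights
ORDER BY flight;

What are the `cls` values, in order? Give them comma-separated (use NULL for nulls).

flight=P23: ELSE → -147
flight=P25: ELSE → -240
flight=P33: load_pct >= 23 AND aircraft IN ('B737', 'B787') → 168
flight=P48: load_pct >= 55 AND origin = 'ORD' → -182
flight=P50: ELSE → -34
flight=P57: ELSE → -40
flight=P63: ELSE → -185
flight=P71: load_pct >= 23 AND aircraft IN ('B737', 'B787') → 220
flight=P91: load_pct >= 30 AND aircraft IN ('B737', 'A321') → -218
flight=P98: load_pct >= 30 AND aircraft IN ('B737', 'A321') → -95
flight=P99: load_pct >= 60 AND origin IN ('JFK', 'ORD', 'ATL') → 237

-147, -240, 168, -182, -34, -40, -185, 220, -218, -95, 237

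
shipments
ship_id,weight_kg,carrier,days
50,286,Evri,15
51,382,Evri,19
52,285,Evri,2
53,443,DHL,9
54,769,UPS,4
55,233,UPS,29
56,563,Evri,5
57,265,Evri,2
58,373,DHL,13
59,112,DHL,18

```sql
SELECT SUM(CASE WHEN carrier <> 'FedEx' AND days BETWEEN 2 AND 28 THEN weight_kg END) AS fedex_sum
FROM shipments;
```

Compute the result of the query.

3478

ship_id=50: ✓ → 286
ship_id=51: ✓ → 382
ship_id=52: ✓ → 285
ship_id=53: ✓ → 443
ship_id=54: ✓ → 769
ship_id=55: ✗
ship_id=56: ✓ → 563
ship_id=57: ✓ → 265
ship_id=58: ✓ → 373
ship_id=59: ✓ → 112
fedex_sum = 286 + 382 + 285 + 443 + 769 + 563 + 265 + 373 + 112 = 3478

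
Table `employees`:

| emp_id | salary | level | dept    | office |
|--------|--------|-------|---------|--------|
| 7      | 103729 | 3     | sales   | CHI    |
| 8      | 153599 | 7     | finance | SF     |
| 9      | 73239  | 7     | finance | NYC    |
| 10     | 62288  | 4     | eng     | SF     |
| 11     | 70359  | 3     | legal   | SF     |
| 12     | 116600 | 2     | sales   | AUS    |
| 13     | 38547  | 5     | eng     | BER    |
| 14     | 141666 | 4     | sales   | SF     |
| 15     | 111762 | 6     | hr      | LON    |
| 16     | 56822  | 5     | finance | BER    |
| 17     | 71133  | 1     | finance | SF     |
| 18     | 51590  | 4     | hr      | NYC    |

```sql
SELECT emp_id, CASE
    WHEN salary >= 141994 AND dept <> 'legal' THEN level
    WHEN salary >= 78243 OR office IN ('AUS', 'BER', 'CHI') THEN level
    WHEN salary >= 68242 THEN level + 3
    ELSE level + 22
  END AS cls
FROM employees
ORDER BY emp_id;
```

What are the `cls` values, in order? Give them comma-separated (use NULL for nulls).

3, 7, 10, 26, 6, 2, 5, 4, 6, 5, 4, 26

emp_id=7: salary >= 78243 OR office IN ('AUS', 'BER', 'CHI') → 3
emp_id=8: salary >= 141994 AND dept <> 'legal' → 7
emp_id=9: salary >= 68242 → 10
emp_id=10: ELSE → 26
emp_id=11: salary >= 68242 → 6
emp_id=12: salary >= 78243 OR office IN ('AUS', 'BER', 'CHI') → 2
emp_id=13: salary >= 78243 OR office IN ('AUS', 'BER', 'CHI') → 5
emp_id=14: salary >= 78243 OR office IN ('AUS', 'BER', 'CHI') → 4
emp_id=15: salary >= 78243 OR office IN ('AUS', 'BER', 'CHI') → 6
emp_id=16: salary >= 78243 OR office IN ('AUS', 'BER', 'CHI') → 5
emp_id=17: salary >= 68242 → 4
emp_id=18: ELSE → 26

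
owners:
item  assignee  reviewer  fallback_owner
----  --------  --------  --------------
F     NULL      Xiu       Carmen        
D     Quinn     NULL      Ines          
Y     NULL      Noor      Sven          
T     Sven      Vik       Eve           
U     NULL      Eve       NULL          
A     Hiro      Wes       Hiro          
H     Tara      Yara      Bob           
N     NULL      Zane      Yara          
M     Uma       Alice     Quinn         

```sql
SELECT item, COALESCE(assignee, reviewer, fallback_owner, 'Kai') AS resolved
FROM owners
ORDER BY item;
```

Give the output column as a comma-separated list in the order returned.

Hiro, Quinn, Xiu, Tara, Uma, Zane, Sven, Eve, Noor

item=A: assignee=Hiro → Hiro
item=D: assignee=Quinn → Quinn
item=F: assignee=NULL, reviewer=Xiu → Xiu
item=H: assignee=Tara → Tara
item=M: assignee=Uma → Uma
item=N: assignee=NULL, reviewer=Zane → Zane
item=T: assignee=Sven → Sven
item=U: assignee=NULL, reviewer=Eve → Eve
item=Y: assignee=NULL, reviewer=Noor → Noor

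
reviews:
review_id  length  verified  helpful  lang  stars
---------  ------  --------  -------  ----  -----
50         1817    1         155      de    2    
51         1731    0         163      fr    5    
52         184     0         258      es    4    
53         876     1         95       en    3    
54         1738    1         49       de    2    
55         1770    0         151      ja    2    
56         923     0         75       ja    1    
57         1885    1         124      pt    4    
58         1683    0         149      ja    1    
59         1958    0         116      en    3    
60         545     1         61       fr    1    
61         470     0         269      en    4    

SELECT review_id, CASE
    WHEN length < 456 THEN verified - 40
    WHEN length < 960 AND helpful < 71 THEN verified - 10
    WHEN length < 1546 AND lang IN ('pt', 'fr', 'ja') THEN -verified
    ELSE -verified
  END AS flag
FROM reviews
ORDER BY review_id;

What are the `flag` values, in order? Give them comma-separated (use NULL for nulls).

review_id=50: ELSE → -1
review_id=51: ELSE → 0
review_id=52: length < 456 → -40
review_id=53: ELSE → -1
review_id=54: ELSE → -1
review_id=55: ELSE → 0
review_id=56: length < 1546 AND lang IN ('pt', 'fr', 'ja') → 0
review_id=57: ELSE → -1
review_id=58: ELSE → 0
review_id=59: ELSE → 0
review_id=60: length < 960 AND helpful < 71 → -9
review_id=61: ELSE → 0

-1, 0, -40, -1, -1, 0, 0, -1, 0, 0, -9, 0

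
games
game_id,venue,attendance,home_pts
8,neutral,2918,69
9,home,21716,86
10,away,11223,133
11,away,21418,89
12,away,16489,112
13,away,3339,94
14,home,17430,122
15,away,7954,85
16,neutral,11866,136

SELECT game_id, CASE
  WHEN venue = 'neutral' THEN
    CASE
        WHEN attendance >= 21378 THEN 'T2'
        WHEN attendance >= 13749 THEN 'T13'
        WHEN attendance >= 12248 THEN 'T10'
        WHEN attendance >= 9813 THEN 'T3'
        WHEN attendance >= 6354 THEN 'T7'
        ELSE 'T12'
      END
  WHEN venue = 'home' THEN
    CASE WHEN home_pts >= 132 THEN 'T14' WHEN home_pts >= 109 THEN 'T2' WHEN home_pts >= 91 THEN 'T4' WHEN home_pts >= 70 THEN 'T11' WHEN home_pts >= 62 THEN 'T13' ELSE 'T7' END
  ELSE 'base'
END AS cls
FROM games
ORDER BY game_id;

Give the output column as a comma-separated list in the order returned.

T12, T11, base, base, base, base, T2, base, T3

game_id=8: venue='neutral' → inner[ELSE] → T12
game_id=9: venue='home' → inner[home_pts >= 70] → T11
game_id=10: venue='away' → outer ELSE → base
game_id=11: venue='away' → outer ELSE → base
game_id=12: venue='away' → outer ELSE → base
game_id=13: venue='away' → outer ELSE → base
game_id=14: venue='home' → inner[home_pts >= 109] → T2
game_id=15: venue='away' → outer ELSE → base
game_id=16: venue='neutral' → inner[attendance >= 9813] → T3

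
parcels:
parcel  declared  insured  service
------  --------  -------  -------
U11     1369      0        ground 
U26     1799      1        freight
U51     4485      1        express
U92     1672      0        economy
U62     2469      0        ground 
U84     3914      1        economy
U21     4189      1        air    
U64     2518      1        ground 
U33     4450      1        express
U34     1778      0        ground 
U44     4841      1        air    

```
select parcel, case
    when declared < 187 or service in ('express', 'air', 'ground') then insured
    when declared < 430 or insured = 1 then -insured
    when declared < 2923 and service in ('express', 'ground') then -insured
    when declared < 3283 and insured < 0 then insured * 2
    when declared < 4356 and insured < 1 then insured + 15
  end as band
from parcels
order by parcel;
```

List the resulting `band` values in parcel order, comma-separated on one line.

0, 1, -1, 1, 0, 1, 1, 0, 1, -1, 15

parcel=U11: declared < 187 or service in ('express', 'air', 'ground') → 0
parcel=U21: declared < 187 or service in ('express', 'air', 'ground') → 1
parcel=U26: declared < 430 or insured = 1 → -1
parcel=U33: declared < 187 or service in ('express', 'air', 'ground') → 1
parcel=U34: declared < 187 or service in ('express', 'air', 'ground') → 0
parcel=U44: declared < 187 or service in ('express', 'air', 'ground') → 1
parcel=U51: declared < 187 or service in ('express', 'air', 'ground') → 1
parcel=U62: declared < 187 or service in ('express', 'air', 'ground') → 0
parcel=U64: declared < 187 or service in ('express', 'air', 'ground') → 1
parcel=U84: declared < 430 or insured = 1 → -1
parcel=U92: declared < 4356 and insured < 1 → 15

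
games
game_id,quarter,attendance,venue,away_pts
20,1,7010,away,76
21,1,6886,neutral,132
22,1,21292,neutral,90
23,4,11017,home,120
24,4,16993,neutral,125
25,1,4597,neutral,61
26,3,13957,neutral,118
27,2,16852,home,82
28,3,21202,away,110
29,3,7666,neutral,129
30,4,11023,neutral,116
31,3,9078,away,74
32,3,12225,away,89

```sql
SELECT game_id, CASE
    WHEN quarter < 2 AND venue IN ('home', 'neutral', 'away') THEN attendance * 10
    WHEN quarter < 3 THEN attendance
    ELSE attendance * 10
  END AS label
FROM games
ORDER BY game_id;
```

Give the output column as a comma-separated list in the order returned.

game_id=20: quarter < 2 AND venue IN ('home', 'neutral', 'away') → 70100
game_id=21: quarter < 2 AND venue IN ('home', 'neutral', 'away') → 68860
game_id=22: quarter < 2 AND venue IN ('home', 'neutral', 'away') → 212920
game_id=23: ELSE → 110170
game_id=24: ELSE → 169930
game_id=25: quarter < 2 AND venue IN ('home', 'neutral', 'away') → 45970
game_id=26: ELSE → 139570
game_id=27: quarter < 3 → 16852
game_id=28: ELSE → 212020
game_id=29: ELSE → 76660
game_id=30: ELSE → 110230
game_id=31: ELSE → 90780
game_id=32: ELSE → 122250

70100, 68860, 212920, 110170, 169930, 45970, 139570, 16852, 212020, 76660, 110230, 90780, 122250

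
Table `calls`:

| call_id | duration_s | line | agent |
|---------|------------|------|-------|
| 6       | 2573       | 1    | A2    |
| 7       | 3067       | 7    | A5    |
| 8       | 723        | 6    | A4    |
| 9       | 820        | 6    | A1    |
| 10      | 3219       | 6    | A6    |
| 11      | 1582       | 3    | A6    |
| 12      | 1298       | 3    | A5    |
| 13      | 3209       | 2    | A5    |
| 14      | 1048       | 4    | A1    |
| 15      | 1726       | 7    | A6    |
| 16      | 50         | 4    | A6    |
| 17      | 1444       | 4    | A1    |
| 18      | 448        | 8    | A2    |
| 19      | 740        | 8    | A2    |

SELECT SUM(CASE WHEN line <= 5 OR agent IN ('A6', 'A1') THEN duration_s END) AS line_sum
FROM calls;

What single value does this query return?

call_id=6: ✓ → 2573
call_id=7: ✗
call_id=8: ✗
call_id=9: ✓ → 820
call_id=10: ✓ → 3219
call_id=11: ✓ → 1582
call_id=12: ✓ → 1298
call_id=13: ✓ → 3209
call_id=14: ✓ → 1048
call_id=15: ✓ → 1726
call_id=16: ✓ → 50
call_id=17: ✓ → 1444
call_id=18: ✗
call_id=19: ✗
line_sum = 2573 + 820 + 3219 + 1582 + 1298 + 3209 + 1048 + 1726 + 50 + 1444 = 16969

16969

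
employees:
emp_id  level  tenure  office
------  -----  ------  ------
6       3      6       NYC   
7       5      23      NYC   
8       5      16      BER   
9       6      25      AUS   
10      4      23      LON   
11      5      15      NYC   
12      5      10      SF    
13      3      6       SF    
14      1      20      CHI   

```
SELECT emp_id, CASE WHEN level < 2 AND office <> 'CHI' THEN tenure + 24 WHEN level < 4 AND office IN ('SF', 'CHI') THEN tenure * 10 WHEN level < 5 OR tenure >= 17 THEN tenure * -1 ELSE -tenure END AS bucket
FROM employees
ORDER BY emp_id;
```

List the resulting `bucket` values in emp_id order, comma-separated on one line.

-6, -23, -16, -25, -23, -15, -10, 60, 200

emp_id=6: level < 5 OR tenure >= 17 → -6
emp_id=7: level < 5 OR tenure >= 17 → -23
emp_id=8: ELSE → -16
emp_id=9: level < 5 OR tenure >= 17 → -25
emp_id=10: level < 5 OR tenure >= 17 → -23
emp_id=11: ELSE → -15
emp_id=12: ELSE → -10
emp_id=13: level < 4 AND office IN ('SF', 'CHI') → 60
emp_id=14: level < 4 AND office IN ('SF', 'CHI') → 200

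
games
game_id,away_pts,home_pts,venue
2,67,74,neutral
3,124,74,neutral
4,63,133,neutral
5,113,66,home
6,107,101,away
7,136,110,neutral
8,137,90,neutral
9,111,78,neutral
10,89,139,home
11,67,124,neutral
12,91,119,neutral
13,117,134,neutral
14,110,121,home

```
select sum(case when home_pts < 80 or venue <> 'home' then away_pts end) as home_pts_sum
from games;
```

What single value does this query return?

game_id=2: ✓ → 67
game_id=3: ✓ → 124
game_id=4: ✓ → 63
game_id=5: ✓ → 113
game_id=6: ✓ → 107
game_id=7: ✓ → 136
game_id=8: ✓ → 137
game_id=9: ✓ → 111
game_id=10: ✗
game_id=11: ✓ → 67
game_id=12: ✓ → 91
game_id=13: ✓ → 117
game_id=14: ✗
home_pts_sum = 67 + 124 + 63 + 113 + 107 + 136 + 137 + 111 + 67 + 91 + 117 = 1133

1133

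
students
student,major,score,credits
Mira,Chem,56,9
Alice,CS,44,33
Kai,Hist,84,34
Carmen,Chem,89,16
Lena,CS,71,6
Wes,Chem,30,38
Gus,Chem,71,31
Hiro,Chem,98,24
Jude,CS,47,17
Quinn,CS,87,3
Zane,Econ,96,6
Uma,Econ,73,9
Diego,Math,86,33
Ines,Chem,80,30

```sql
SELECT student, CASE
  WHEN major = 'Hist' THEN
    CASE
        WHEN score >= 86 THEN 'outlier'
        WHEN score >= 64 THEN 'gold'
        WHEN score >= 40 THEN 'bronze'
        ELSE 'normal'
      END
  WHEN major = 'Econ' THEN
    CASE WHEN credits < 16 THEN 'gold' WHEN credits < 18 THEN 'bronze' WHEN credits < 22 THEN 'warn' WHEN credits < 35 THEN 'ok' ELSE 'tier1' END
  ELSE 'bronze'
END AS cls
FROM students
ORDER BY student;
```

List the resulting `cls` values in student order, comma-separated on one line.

student=Alice: major='CS' → outer ELSE → bronze
student=Carmen: major='Chem' → outer ELSE → bronze
student=Diego: major='Math' → outer ELSE → bronze
student=Gus: major='Chem' → outer ELSE → bronze
student=Hiro: major='Chem' → outer ELSE → bronze
student=Ines: major='Chem' → outer ELSE → bronze
student=Jude: major='CS' → outer ELSE → bronze
student=Kai: major='Hist' → inner[score >= 64] → gold
student=Lena: major='CS' → outer ELSE → bronze
student=Mira: major='Chem' → outer ELSE → bronze
student=Quinn: major='CS' → outer ELSE → bronze
student=Uma: major='Econ' → inner[credits < 16] → gold
student=Wes: major='Chem' → outer ELSE → bronze
student=Zane: major='Econ' → inner[credits < 16] → gold

bronze, bronze, bronze, bronze, bronze, bronze, bronze, gold, bronze, bronze, bronze, gold, bronze, gold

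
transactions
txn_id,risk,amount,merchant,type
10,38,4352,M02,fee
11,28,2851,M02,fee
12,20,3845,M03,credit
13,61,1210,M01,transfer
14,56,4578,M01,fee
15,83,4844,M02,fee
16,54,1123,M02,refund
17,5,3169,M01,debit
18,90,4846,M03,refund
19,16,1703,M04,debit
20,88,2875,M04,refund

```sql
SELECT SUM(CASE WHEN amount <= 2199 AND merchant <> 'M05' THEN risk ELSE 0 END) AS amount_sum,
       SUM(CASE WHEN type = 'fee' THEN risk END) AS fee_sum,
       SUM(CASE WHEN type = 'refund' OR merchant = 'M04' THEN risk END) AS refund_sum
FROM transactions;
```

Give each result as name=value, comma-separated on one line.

amount_sum=131, fee_sum=205, refund_sum=248

[amount_sum: amount <= 2199 AND merchant <> 'M05']
txn_id=10: ✗
txn_id=11: ✗
txn_id=12: ✗
txn_id=13: ✓ → 61
txn_id=14: ✗
txn_id=15: ✗
txn_id=16: ✓ → 54
txn_id=17: ✗
txn_id=18: ✗
txn_id=19: ✓ → 16
txn_id=20: ✗
amount_sum = 61 + 54 + 16 = 131
—
[fee_sum: type = 'fee']
txn_id=10: ✓ → 38
txn_id=11: ✓ → 28
txn_id=12: ✗
txn_id=13: ✗
txn_id=14: ✓ → 56
txn_id=15: ✓ → 83
txn_id=16: ✗
txn_id=17: ✗
txn_id=18: ✗
txn_id=19: ✗
txn_id=20: ✗
fee_sum = 38 + 28 + 56 + 83 = 205
—
[refund_sum: type = 'refund' OR merchant = 'M04']
txn_id=10: ✗
txn_id=11: ✗
txn_id=12: ✗
txn_id=13: ✗
txn_id=14: ✗
txn_id=15: ✗
txn_id=16: ✓ → 54
txn_id=17: ✗
txn_id=18: ✓ → 90
txn_id=19: ✓ → 16
txn_id=20: ✓ → 88
refund_sum = 54 + 90 + 16 + 88 = 248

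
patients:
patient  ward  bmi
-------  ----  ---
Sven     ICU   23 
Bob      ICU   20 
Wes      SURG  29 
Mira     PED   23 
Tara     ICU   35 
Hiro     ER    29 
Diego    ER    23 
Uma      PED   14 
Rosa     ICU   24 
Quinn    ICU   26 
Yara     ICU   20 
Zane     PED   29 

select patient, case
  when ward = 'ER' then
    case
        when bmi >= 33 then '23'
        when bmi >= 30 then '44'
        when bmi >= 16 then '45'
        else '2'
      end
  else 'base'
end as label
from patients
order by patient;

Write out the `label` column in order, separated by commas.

base, 45, 45, base, base, base, base, base, base, base, base, base

patient=Bob: ward='ICU' → outer ELSE → base
patient=Diego: ward='ER' → inner[bmi >= 16] → 45
patient=Hiro: ward='ER' → inner[bmi >= 16] → 45
patient=Mira: ward='PED' → outer ELSE → base
patient=Quinn: ward='ICU' → outer ELSE → base
patient=Rosa: ward='ICU' → outer ELSE → base
patient=Sven: ward='ICU' → outer ELSE → base
patient=Tara: ward='ICU' → outer ELSE → base
patient=Uma: ward='PED' → outer ELSE → base
patient=Wes: ward='SURG' → outer ELSE → base
patient=Yara: ward='ICU' → outer ELSE → base
patient=Zane: ward='PED' → outer ELSE → base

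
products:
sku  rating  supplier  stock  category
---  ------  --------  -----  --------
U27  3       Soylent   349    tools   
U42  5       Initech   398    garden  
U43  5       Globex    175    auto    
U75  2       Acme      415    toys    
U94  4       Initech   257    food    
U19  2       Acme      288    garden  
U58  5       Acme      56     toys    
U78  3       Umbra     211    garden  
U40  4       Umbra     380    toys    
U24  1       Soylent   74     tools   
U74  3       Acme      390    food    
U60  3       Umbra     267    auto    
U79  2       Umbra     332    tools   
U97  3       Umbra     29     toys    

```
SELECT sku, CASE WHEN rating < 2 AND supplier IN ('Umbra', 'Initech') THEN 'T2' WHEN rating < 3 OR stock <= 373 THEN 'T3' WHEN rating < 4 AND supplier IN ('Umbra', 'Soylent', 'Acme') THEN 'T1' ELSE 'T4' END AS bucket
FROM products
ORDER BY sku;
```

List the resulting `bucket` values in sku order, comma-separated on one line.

sku=U19: rating < 3 OR stock <= 373 → T3
sku=U24: rating < 3 OR stock <= 373 → T3
sku=U27: rating < 3 OR stock <= 373 → T3
sku=U40: ELSE → T4
sku=U42: ELSE → T4
sku=U43: rating < 3 OR stock <= 373 → T3
sku=U58: rating < 3 OR stock <= 373 → T3
sku=U60: rating < 3 OR stock <= 373 → T3
sku=U74: rating < 4 AND supplier IN ('Umbra', 'Soylent', 'Acme') → T1
sku=U75: rating < 3 OR stock <= 373 → T3
sku=U78: rating < 3 OR stock <= 373 → T3
sku=U79: rating < 3 OR stock <= 373 → T3
sku=U94: rating < 3 OR stock <= 373 → T3
sku=U97: rating < 3 OR stock <= 373 → T3

T3, T3, T3, T4, T4, T3, T3, T3, T1, T3, T3, T3, T3, T3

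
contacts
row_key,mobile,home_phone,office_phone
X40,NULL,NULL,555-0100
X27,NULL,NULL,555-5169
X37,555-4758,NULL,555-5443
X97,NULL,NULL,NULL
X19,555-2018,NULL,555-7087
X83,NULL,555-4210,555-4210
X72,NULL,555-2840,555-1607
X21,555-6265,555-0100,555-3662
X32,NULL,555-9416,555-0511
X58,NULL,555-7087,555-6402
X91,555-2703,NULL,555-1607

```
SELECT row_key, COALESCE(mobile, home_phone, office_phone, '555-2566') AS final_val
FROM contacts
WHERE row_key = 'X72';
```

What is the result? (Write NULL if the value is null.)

row_key = X72: mobile=NULL, home_phone=555-2840, office_phone=555-1607.
mobile=NULL, home_phone=555-2840 → 555-2840

555-2840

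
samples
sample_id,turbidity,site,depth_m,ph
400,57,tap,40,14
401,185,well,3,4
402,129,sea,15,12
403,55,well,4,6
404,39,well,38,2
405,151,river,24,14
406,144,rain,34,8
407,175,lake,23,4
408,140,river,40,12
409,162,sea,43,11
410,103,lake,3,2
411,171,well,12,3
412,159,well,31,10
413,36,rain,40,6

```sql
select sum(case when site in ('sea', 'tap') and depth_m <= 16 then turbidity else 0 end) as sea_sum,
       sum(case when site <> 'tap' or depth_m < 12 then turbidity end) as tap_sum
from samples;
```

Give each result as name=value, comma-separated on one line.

[sea_sum: site in ('sea', 'tap') and depth_m <= 16]
sample_id=400: ✗
sample_id=401: ✗
sample_id=402: ✓ → 129
sample_id=403: ✗
sample_id=404: ✗
sample_id=405: ✗
sample_id=406: ✗
sample_id=407: ✗
sample_id=408: ✗
sample_id=409: ✗
sample_id=410: ✗
sample_id=411: ✗
sample_id=412: ✗
sample_id=413: ✗
sea_sum = 129
—
[tap_sum: site <> 'tap' or depth_m < 12]
sample_id=400: ✗
sample_id=401: ✓ → 185
sample_id=402: ✓ → 129
sample_id=403: ✓ → 55
sample_id=404: ✓ → 39
sample_id=405: ✓ → 151
sample_id=406: ✓ → 144
sample_id=407: ✓ → 175
sample_id=408: ✓ → 140
sample_id=409: ✓ → 162
sample_id=410: ✓ → 103
sample_id=411: ✓ → 171
sample_id=412: ✓ → 159
sample_id=413: ✓ → 36
tap_sum = 185 + 129 + 55 + 39 + 151 + 144 + 175 + 140 + 162 + 103 + 171 + 159 + 36 = 1649

sea_sum=129, tap_sum=1649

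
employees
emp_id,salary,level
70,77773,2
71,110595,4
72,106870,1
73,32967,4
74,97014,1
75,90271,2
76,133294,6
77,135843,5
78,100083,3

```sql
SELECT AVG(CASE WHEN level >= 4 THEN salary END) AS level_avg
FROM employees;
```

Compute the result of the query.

103174.75

emp_id=70: ✗
emp_id=71: ✓ → 110595
emp_id=72: ✗
emp_id=73: ✓ → 32967
emp_id=74: ✗
emp_id=75: ✗
emp_id=76: ✓ → 133294
emp_id=77: ✓ → 135843
emp_id=78: ✗
level_avg = (110595 + 32967 + 133294 + 135843) / 4 = 103174.75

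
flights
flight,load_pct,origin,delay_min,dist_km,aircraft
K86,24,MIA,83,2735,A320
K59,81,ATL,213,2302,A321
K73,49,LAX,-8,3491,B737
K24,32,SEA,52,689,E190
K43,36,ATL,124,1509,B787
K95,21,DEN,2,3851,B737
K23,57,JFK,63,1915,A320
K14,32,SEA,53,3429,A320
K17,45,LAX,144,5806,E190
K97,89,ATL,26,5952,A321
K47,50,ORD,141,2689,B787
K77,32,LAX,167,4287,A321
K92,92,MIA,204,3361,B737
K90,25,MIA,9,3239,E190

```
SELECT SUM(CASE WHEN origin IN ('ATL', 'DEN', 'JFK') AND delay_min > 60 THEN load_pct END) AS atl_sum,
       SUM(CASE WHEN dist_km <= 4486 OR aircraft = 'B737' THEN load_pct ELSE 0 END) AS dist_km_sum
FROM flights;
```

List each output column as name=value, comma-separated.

[atl_sum: origin IN ('ATL', 'DEN', 'JFK') AND delay_min > 60]
flight=K86: ✗
flight=K59: ✓ → 81
flight=K73: ✗
flight=K24: ✗
flight=K43: ✓ → 36
flight=K95: ✗
flight=K23: ✓ → 57
flight=K14: ✗
flight=K17: ✗
flight=K97: ✗
flight=K47: ✗
flight=K77: ✗
flight=K92: ✗
flight=K90: ✗
atl_sum = 81 + 36 + 57 = 174
—
[dist_km_sum: dist_km <= 4486 OR aircraft = 'B737']
flight=K86: ✓ → 24
flight=K59: ✓ → 81
flight=K73: ✓ → 49
flight=K24: ✓ → 32
flight=K43: ✓ → 36
flight=K95: ✓ → 21
flight=K23: ✓ → 57
flight=K14: ✓ → 32
flight=K17: ✗
flight=K97: ✗
flight=K47: ✓ → 50
flight=K77: ✓ → 32
flight=K92: ✓ → 92
flight=K90: ✓ → 25
dist_km_sum = 24 + 81 + 49 + 32 + 36 + 21 + 57 + 32 + 50 + 32 + 92 + 25 = 531

atl_sum=174, dist_km_sum=531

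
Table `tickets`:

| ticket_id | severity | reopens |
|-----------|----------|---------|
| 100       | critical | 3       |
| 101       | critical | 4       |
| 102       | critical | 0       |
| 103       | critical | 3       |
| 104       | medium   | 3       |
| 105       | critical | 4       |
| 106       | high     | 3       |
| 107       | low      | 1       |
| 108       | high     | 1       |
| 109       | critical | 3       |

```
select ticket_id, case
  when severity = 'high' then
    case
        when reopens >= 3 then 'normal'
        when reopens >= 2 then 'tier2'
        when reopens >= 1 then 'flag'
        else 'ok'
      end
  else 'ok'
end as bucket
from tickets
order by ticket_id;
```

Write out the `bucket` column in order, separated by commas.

ticket_id=100: severity='critical' → outer ELSE → ok
ticket_id=101: severity='critical' → outer ELSE → ok
ticket_id=102: severity='critical' → outer ELSE → ok
ticket_id=103: severity='critical' → outer ELSE → ok
ticket_id=104: severity='medium' → outer ELSE → ok
ticket_id=105: severity='critical' → outer ELSE → ok
ticket_id=106: severity='high' → inner[reopens >= 3] → normal
ticket_id=107: severity='low' → outer ELSE → ok
ticket_id=108: severity='high' → inner[reopens >= 1] → flag
ticket_id=109: severity='critical' → outer ELSE → ok

ok, ok, ok, ok, ok, ok, normal, ok, flag, ok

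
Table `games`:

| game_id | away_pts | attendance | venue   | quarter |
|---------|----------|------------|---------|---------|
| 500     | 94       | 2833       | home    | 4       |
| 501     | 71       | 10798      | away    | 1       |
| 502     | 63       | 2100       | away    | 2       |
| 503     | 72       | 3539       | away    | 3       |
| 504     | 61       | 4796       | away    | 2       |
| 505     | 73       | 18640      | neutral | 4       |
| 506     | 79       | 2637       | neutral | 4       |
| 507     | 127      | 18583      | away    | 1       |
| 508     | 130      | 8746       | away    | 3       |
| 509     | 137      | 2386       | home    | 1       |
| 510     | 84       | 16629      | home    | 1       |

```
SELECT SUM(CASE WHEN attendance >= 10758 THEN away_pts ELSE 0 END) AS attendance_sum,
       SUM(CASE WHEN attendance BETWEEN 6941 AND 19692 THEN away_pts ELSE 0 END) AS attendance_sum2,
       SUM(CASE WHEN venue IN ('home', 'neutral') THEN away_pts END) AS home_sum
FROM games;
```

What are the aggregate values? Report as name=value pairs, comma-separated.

[attendance_sum: attendance >= 10758]
game_id=500: ✗
game_id=501: ✓ → 71
game_id=502: ✗
game_id=503: ✗
game_id=504: ✗
game_id=505: ✓ → 73
game_id=506: ✗
game_id=507: ✓ → 127
game_id=508: ✗
game_id=509: ✗
game_id=510: ✓ → 84
attendance_sum = 71 + 73 + 127 + 84 = 355
—
[attendance_sum2: attendance BETWEEN 6941 AND 19692]
game_id=500: ✗
game_id=501: ✓ → 71
game_id=502: ✗
game_id=503: ✗
game_id=504: ✗
game_id=505: ✓ → 73
game_id=506: ✗
game_id=507: ✓ → 127
game_id=508: ✓ → 130
game_id=509: ✗
game_id=510: ✓ → 84
attendance_sum2 = 71 + 73 + 127 + 130 + 84 = 485
—
[home_sum: venue IN ('home', 'neutral')]
game_id=500: ✓ → 94
game_id=501: ✗
game_id=502: ✗
game_id=503: ✗
game_id=504: ✗
game_id=505: ✓ → 73
game_id=506: ✓ → 79
game_id=507: ✗
game_id=508: ✗
game_id=509: ✓ → 137
game_id=510: ✓ → 84
home_sum = 94 + 73 + 79 + 137 + 84 = 467

attendance_sum=355, attendance_sum2=485, home_sum=467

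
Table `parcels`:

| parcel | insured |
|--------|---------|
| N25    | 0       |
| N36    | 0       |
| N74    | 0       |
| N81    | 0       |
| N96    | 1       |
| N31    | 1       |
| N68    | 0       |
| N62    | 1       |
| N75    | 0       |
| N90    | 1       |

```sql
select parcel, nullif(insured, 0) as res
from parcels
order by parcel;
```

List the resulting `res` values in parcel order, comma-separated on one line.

parcel=N25: insured=0 vs 0: equal → NULL
parcel=N31: insured=1 vs 0: differ → 1
parcel=N36: insured=0 vs 0: equal → NULL
parcel=N62: insured=1 vs 0: differ → 1
parcel=N68: insured=0 vs 0: equal → NULL
parcel=N74: insured=0 vs 0: equal → NULL
parcel=N75: insured=0 vs 0: equal → NULL
parcel=N81: insured=0 vs 0: equal → NULL
parcel=N90: insured=1 vs 0: differ → 1
parcel=N96: insured=1 vs 0: differ → 1

NULL, 1, NULL, 1, NULL, NULL, NULL, NULL, 1, 1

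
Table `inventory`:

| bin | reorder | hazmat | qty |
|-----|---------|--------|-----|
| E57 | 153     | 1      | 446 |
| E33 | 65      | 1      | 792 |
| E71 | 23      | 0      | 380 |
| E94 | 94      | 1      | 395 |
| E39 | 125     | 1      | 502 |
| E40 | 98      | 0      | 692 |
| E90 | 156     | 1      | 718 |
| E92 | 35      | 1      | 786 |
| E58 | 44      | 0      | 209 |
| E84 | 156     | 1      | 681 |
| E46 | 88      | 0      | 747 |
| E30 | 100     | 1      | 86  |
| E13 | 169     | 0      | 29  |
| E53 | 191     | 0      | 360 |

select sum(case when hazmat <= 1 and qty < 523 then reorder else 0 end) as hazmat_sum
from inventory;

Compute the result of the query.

899

bin=E57: ✓ → 153
bin=E33: ✗
bin=E71: ✓ → 23
bin=E94: ✓ → 94
bin=E39: ✓ → 125
bin=E40: ✗
bin=E90: ✗
bin=E92: ✗
bin=E58: ✓ → 44
bin=E84: ✗
bin=E46: ✗
bin=E30: ✓ → 100
bin=E13: ✓ → 169
bin=E53: ✓ → 191
hazmat_sum = 153 + 23 + 94 + 125 + 44 + 100 + 169 + 191 = 899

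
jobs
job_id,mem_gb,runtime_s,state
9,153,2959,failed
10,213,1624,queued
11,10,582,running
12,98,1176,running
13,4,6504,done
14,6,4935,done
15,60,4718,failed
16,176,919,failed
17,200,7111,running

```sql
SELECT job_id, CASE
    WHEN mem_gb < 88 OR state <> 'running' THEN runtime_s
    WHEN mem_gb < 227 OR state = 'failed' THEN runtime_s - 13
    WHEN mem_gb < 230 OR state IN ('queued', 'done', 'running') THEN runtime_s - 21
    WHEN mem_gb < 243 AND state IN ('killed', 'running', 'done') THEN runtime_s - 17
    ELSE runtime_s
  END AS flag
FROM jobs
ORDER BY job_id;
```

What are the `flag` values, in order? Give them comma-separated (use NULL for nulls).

2959, 1624, 582, 1163, 6504, 4935, 4718, 919, 7098

job_id=9: mem_gb < 88 OR state <> 'running' → 2959
job_id=10: mem_gb < 88 OR state <> 'running' → 1624
job_id=11: mem_gb < 88 OR state <> 'running' → 582
job_id=12: mem_gb < 227 OR state = 'failed' → 1163
job_id=13: mem_gb < 88 OR state <> 'running' → 6504
job_id=14: mem_gb < 88 OR state <> 'running' → 4935
job_id=15: mem_gb < 88 OR state <> 'running' → 4718
job_id=16: mem_gb < 88 OR state <> 'running' → 919
job_id=17: mem_gb < 227 OR state = 'failed' → 7098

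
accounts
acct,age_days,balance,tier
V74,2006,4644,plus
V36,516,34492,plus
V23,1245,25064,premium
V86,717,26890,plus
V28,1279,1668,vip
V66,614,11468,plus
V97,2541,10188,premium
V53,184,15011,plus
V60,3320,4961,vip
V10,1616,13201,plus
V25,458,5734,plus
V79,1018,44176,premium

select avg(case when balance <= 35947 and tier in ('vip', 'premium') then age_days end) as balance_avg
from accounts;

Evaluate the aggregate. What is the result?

acct=V74: ✗
acct=V36: ✗
acct=V23: ✓ → 1245
acct=V86: ✗
acct=V28: ✓ → 1279
acct=V66: ✗
acct=V97: ✓ → 2541
acct=V53: ✗
acct=V60: ✓ → 3320
acct=V10: ✗
acct=V25: ✗
acct=V79: ✗
balance_avg = (1245 + 1279 + 2541 + 3320) / 4 = 2096.25

2096.25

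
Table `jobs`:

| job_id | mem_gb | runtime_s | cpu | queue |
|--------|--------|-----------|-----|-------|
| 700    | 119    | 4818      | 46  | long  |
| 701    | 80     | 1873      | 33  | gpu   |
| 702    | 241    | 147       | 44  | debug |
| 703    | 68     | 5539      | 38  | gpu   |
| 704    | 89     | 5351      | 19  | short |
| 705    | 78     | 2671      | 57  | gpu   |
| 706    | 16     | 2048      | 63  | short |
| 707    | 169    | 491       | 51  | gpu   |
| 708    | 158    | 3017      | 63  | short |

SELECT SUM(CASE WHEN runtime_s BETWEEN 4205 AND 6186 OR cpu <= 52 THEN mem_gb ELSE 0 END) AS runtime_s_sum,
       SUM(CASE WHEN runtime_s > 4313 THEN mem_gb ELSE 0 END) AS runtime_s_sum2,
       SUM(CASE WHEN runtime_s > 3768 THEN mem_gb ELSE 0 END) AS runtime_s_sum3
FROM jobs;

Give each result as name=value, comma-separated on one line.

runtime_s_sum=766, runtime_s_sum2=276, runtime_s_sum3=276

[runtime_s_sum: runtime_s BETWEEN 4205 AND 6186 OR cpu <= 52]
job_id=700: ✓ → 119
job_id=701: ✓ → 80
job_id=702: ✓ → 241
job_id=703: ✓ → 68
job_id=704: ✓ → 89
job_id=705: ✗
job_id=706: ✗
job_id=707: ✓ → 169
job_id=708: ✗
runtime_s_sum = 119 + 80 + 241 + 68 + 89 + 169 = 766
—
[runtime_s_sum2: runtime_s > 4313]
job_id=700: ✓ → 119
job_id=701: ✗
job_id=702: ✗
job_id=703: ✓ → 68
job_id=704: ✓ → 89
job_id=705: ✗
job_id=706: ✗
job_id=707: ✗
job_id=708: ✗
runtime_s_sum2 = 119 + 68 + 89 = 276
—
[runtime_s_sum3: runtime_s > 3768]
job_id=700: ✓ → 119
job_id=701: ✗
job_id=702: ✗
job_id=703: ✓ → 68
job_id=704: ✓ → 89
job_id=705: ✗
job_id=706: ✗
job_id=707: ✗
job_id=708: ✗
runtime_s_sum3 = 119 + 68 + 89 = 276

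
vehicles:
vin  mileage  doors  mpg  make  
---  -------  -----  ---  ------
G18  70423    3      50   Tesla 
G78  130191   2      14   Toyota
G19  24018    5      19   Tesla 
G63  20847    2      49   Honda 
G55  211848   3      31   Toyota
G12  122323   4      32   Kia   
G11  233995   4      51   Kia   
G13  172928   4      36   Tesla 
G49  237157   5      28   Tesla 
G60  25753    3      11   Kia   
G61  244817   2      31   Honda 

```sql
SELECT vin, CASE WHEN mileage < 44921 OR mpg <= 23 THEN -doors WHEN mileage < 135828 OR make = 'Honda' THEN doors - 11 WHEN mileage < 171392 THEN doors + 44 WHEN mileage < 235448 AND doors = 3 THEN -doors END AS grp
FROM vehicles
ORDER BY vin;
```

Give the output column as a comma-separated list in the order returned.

NULL, -7, NULL, -8, -5, NULL, -3, -3, -9, -2, -2

vin=G11: (no match → NULL) → NULL
vin=G12: mileage < 135828 OR make = 'Honda' → -7
vin=G13: (no match → NULL) → NULL
vin=G18: mileage < 135828 OR make = 'Honda' → -8
vin=G19: mileage < 44921 OR mpg <= 23 → -5
vin=G49: (no match → NULL) → NULL
vin=G55: mileage < 235448 AND doors = 3 → -3
vin=G60: mileage < 44921 OR mpg <= 23 → -3
vin=G61: mileage < 135828 OR make = 'Honda' → -9
vin=G63: mileage < 44921 OR mpg <= 23 → -2
vin=G78: mileage < 44921 OR mpg <= 23 → -2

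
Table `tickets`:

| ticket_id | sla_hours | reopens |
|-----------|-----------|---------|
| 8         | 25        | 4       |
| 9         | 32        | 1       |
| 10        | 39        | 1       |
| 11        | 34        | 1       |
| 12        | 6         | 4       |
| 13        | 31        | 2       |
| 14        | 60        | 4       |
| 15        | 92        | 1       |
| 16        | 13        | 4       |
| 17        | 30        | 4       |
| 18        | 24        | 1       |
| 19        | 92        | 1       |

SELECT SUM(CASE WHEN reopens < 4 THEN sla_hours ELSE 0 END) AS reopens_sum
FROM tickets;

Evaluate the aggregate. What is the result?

ticket_id=8: ✗
ticket_id=9: ✓ → 32
ticket_id=10: ✓ → 39
ticket_id=11: ✓ → 34
ticket_id=12: ✗
ticket_id=13: ✓ → 31
ticket_id=14: ✗
ticket_id=15: ✓ → 92
ticket_id=16: ✗
ticket_id=17: ✗
ticket_id=18: ✓ → 24
ticket_id=19: ✓ → 92
reopens_sum = 32 + 39 + 34 + 31 + 92 + 24 + 92 = 344

344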